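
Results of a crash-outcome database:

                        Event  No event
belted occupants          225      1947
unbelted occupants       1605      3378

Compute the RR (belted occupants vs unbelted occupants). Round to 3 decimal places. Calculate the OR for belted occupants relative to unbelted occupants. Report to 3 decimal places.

risk, belted occupants = 225/2172 = 0.1036
risk, unbelted occupants = 1605/4983 = 0.3221
RR = 0.1036 / 0.3221 = 0.322
odds, belted occupants = 225/1947 = 0.1156
odds, unbelted occupants = 1605/3378 = 0.4751
OR = 0.1156 / 0.4751 = 0.243

RR = 0.322; OR = 0.243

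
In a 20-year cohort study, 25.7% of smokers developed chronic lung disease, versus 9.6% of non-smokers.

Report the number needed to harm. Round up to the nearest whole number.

absolute risk difference = 0.161000
1 / 0.161000 = 6.211 → round up → 7

7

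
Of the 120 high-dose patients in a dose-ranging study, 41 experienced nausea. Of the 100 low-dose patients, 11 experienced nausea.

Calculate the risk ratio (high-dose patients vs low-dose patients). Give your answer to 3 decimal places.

3.106

risk, high-dose patients = 41/120 = 0.3417
risk, low-dose patients = 11/100 = 0.1100
RR = 0.3417 / 0.1100 = 3.106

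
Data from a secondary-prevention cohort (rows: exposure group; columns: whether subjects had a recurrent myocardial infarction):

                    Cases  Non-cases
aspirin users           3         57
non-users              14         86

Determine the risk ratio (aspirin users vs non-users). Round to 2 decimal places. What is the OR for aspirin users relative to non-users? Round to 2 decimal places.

RR = 0.36; OR = 0.32

risk, aspirin users = 3/60 = 0.0500
risk, non-users = 14/100 = 0.1400
RR = 0.0500 / 0.1400 = 0.36
OR = (3 × 86) / (57 × 14) = 258/798 ≈ 0.32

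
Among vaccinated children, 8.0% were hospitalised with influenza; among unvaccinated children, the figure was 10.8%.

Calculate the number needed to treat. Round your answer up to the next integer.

NNT ≈ 36

absolute risk difference = 0.028000
1 / 0.028000 = 35.714 → round up → 36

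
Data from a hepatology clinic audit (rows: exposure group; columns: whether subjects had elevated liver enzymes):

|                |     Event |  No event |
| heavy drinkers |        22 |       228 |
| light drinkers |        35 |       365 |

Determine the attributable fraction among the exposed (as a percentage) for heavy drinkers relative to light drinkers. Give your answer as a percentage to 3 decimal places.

risk, heavy drinkers = 22/250 = 0.0880
risk, light drinkers = 35/400 = 0.0875
AR% = (0.0880 − 0.0875) / 0.0880 = 0.0057 → 0.568%

AR% ≈ 0.568%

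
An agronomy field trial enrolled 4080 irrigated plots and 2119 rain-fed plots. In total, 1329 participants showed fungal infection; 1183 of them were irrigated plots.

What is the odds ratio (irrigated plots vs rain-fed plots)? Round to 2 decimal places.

OR = 5.52

irrigated plots without the outcome: 4080 − 1183 = 2897
rain-fed plots with the outcome: 1329 − 1183 = 146
rain-fed plots without the outcome: 2119 − 146 = 1973
OR = (1183 × 1973) / (2897 × 146) = 2334059/422962 ≈ 5.52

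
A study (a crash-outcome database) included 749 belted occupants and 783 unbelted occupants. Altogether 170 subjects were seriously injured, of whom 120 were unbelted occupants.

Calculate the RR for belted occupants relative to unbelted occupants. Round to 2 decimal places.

RR: 0.44

belted occupants with the outcome: 170 − 120 = 50
belted occupants without the outcome: 749 − 50 = 699
unbelted occupants without the outcome: 783 − 120 = 663
risk, belted occupants = 50/749 = 0.0668
risk, unbelted occupants = 120/783 = 0.1533
RR = 0.0668 / 0.1533 = 0.44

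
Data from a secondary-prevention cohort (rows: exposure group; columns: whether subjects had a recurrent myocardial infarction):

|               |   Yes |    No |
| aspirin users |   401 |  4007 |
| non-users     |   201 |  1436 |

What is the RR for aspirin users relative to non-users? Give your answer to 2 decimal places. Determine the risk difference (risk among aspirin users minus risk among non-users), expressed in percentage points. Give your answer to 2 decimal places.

risk, aspirin users = 401/4408 = 0.0910
risk, non-users = 201/1637 = 0.1228
RR = 0.0910 / 0.1228 = 0.74
risk difference = 0.0910 − 0.1228 = -0.0318 → -3.18 percentage points

RR = 0.74; RD = -3.18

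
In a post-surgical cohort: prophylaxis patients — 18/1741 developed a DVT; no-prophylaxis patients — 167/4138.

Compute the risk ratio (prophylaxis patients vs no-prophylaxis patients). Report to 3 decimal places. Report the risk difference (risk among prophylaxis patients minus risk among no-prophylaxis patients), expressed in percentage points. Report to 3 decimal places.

risk, prophylaxis patients = 18/1741 = 0.01034
risk, no-prophylaxis patients = 167/4138 = 0.04036
RR = 0.01034 / 0.04036 = 0.256
risk difference = 0.01034 − 0.04036 = -0.03002 → -3.002 percentage points

RR = 0.256; RD = -3.002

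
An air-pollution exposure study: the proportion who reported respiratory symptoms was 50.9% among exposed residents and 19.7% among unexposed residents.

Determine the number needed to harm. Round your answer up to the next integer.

absolute risk difference = 0.312000
1 / 0.312000 = 3.205 → round up → 4

NNH = 4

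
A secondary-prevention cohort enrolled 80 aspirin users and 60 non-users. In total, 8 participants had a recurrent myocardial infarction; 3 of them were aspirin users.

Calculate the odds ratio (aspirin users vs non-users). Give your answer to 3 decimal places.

0.429

aspirin users without the outcome: 80 − 3 = 77
non-users with the outcome: 8 − 3 = 5
non-users without the outcome: 60 − 5 = 55
odds, aspirin users = 3/77 = 0.03896
odds, non-users = 5/55 = 0.09091
OR = 0.03896 / 0.09091 = 0.429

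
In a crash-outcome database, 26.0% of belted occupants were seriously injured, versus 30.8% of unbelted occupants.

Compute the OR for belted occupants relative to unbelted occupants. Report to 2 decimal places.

0.79

odds, belted occupants = 0.2600/0.7400 = 0.3514
odds, unbelted occupants = 0.3080/0.6920 = 0.4451
OR = 0.3514 / 0.4451 = 0.79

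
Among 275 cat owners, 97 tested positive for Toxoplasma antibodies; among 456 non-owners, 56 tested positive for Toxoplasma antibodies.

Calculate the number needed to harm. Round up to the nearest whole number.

risk, cat owners = 97/275 = 0.352727
risk, non-owners = 56/456 = 0.122807
absolute risk difference = 0.229920
1 / 0.229920 = 4.349 → round up → 5

NNH = 5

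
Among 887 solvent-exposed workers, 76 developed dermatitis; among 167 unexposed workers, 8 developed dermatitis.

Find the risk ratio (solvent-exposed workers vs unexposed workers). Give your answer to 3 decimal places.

risk, solvent-exposed workers = 76/887 = 0.08568
risk, unexposed workers = 8/167 = 0.04790
RR = 0.08568 / 0.04790 = 1.789

RR = 1.789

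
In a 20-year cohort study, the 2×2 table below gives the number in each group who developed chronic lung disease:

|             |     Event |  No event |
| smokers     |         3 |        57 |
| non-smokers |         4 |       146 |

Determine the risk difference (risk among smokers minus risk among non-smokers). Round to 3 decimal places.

RD = 0.023

risk, smokers = 3/60 = 0.05000
risk, non-smokers = 4/150 = 0.02667
risk difference = 0.05000 − 0.02667 = 0.023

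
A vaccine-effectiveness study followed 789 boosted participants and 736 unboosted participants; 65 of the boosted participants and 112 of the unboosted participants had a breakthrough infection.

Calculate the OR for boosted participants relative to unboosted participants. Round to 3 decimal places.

OR = (65 × 624) / (724 × 112) = 40560/81088 ≈ 0.500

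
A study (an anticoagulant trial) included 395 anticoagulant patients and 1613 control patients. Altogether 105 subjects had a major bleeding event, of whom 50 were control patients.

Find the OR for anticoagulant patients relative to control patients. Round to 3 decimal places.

OR: 5.057

anticoagulant patients with the outcome: 105 − 50 = 55
anticoagulant patients without the outcome: 395 − 55 = 340
control patients without the outcome: 1613 − 50 = 1563
OR = (55 × 1563) / (340 × 50) = 85965/17000 ≈ 5.057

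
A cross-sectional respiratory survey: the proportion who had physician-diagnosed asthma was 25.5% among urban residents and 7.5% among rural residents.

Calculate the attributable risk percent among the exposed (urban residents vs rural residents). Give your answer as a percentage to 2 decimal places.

AR% = (0.2550 − 0.0750) / 0.2550 = 0.7059 → 70.59%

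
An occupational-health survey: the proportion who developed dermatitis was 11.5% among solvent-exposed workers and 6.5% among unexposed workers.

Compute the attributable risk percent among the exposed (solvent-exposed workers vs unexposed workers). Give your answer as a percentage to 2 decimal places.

AR% = (0.1150 − 0.0650) / 0.1150 = 0.4348 → 43.48%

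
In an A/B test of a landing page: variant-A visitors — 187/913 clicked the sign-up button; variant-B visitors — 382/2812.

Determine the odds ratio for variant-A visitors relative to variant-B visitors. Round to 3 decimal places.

odds, variant-A visitors = 187/726 = 0.2576
odds, variant-B visitors = 382/2430 = 0.1572
OR = 0.2576 / 0.1572 = 1.639

OR: 1.639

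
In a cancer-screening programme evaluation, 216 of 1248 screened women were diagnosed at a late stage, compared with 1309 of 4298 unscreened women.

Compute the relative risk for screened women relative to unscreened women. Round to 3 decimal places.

risk, screened women = 216/1248 = 0.1731
risk, unscreened women = 1309/4298 = 0.3046
RR = 0.1731 / 0.3046 = 0.568

0.568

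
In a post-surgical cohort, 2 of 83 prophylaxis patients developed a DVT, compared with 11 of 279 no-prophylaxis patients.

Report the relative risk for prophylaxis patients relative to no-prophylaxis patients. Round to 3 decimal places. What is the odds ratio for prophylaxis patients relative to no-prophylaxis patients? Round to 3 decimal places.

RR = 0.611; OR = 0.602

risk, prophylaxis patients = 2/83 = 0.02410
risk, no-prophylaxis patients = 11/279 = 0.03943
RR = 0.02410 / 0.03943 = 0.611
odds, prophylaxis patients = 2/81 = 0.02469
odds, no-prophylaxis patients = 11/268 = 0.04104
OR = 0.02469 / 0.04104 = 0.602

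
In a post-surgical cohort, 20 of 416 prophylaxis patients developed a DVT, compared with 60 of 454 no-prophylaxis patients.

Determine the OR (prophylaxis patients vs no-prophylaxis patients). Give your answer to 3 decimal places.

0.332

odds, prophylaxis patients = 20/396 = 0.05051
odds, no-prophylaxis patients = 60/394 = 0.15228
OR = 0.05051 / 0.15228 = 0.332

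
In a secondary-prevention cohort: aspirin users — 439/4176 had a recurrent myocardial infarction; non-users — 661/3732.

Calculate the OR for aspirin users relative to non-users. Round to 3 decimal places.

0.546

odds, aspirin users = 439/3737 = 0.1175
odds, non-users = 661/3071 = 0.2152
OR = 0.1175 / 0.2152 = 0.546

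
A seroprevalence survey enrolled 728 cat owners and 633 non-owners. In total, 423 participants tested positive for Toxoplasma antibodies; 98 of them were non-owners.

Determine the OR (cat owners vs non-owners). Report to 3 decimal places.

OR ≈ 4.403

cat owners with the outcome: 423 − 98 = 325
cat owners without the outcome: 728 − 325 = 403
non-owners without the outcome: 633 − 98 = 535
OR = (325 × 535) / (403 × 98) = 173875/39494 ≈ 4.403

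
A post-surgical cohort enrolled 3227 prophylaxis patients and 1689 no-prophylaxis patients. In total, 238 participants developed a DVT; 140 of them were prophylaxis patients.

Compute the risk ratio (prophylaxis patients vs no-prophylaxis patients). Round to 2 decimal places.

0.75

prophylaxis patients without the outcome: 3227 − 140 = 3087
no-prophylaxis patients with the outcome: 238 − 140 = 98
no-prophylaxis patients without the outcome: 1689 − 98 = 1591
risk, prophylaxis patients = 140/3227 = 0.04338
risk, no-prophylaxis patients = 98/1689 = 0.05802
RR = 0.04338 / 0.05802 = 0.75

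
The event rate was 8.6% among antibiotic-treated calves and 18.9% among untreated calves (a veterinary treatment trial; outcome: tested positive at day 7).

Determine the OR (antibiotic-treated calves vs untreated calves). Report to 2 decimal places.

OR ≈ 0.40

odds, antibiotic-treated calves = 0.0860/0.9140 = 0.0941
odds, untreated calves = 0.1890/0.8110 = 0.2330
OR = 0.0941 / 0.2330 = 0.40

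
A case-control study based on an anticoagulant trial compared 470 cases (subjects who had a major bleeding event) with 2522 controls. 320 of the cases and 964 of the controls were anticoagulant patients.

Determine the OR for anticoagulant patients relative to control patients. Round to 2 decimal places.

OR = (320 × 1558) / (964 × 150) = 498560/144600 ≈ 3.45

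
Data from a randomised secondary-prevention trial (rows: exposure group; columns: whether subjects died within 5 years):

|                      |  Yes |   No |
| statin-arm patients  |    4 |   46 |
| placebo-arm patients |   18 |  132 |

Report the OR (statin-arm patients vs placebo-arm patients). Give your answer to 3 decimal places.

odds, statin-arm patients = 4/46 = 0.0870
odds, placebo-arm patients = 18/132 = 0.1364
OR = 0.0870 / 0.1364 = 0.638

OR: 0.638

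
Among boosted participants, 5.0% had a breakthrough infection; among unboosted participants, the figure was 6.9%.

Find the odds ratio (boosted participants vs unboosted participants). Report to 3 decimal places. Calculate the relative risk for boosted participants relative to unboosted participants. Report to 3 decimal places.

odds, boosted participants = 0.0500/0.9500 = 0.0526
odds, unboosted participants = 0.0690/0.9310 = 0.0741
OR = 0.0526 / 0.0741 = 0.710
RR = 0.0500 / 0.0690 = 0.725

OR = 0.710; RR = 0.725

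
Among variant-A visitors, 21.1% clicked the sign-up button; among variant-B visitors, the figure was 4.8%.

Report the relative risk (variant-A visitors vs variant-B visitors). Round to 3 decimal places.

RR = 0.21100 / 0.04800 = 4.396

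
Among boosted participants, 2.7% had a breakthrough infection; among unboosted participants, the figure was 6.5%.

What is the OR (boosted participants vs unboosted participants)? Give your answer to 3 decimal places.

odds, boosted participants = 0.02700/0.97300 = 0.02775
odds, unboosted participants = 0.06500/0.93500 = 0.06952
OR = 0.02775 / 0.06952 = 0.399

OR = 0.399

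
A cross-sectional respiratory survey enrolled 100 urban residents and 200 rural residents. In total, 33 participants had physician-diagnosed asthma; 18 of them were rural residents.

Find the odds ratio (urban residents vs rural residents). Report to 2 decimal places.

1.78

urban residents with the outcome: 33 − 18 = 15
urban residents without the outcome: 100 − 15 = 85
rural residents without the outcome: 200 − 18 = 182
OR = (15 × 182) / (85 × 18) = 2730/1530 ≈ 1.78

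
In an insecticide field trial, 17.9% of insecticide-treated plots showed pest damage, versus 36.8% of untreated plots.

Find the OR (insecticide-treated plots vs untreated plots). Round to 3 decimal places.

odds, insecticide-treated plots = 0.1790/0.8210 = 0.2180
odds, untreated plots = 0.3680/0.6320 = 0.5823
OR = 0.2180 / 0.5823 = 0.374

OR: 0.374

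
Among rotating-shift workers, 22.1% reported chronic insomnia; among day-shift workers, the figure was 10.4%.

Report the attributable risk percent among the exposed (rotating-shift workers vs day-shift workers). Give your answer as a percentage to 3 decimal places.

AR% = (0.2210 − 0.1040) / 0.2210 = 0.5294 → 52.941%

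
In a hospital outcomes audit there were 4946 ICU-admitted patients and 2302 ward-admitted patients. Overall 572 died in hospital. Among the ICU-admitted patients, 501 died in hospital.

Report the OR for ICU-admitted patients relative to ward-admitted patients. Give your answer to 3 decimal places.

ICU-admitted patients without the outcome: 4946 − 501 = 4445
ward-admitted patients with the outcome: 572 − 501 = 71
ward-admitted patients without the outcome: 2302 − 71 = 2231
OR = (501 × 2231) / (4445 × 71) = 1117731/315595 ≈ 3.542

3.542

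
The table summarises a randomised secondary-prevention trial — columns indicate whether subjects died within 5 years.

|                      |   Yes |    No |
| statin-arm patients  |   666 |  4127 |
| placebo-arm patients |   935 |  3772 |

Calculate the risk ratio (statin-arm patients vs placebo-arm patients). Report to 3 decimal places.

risk, statin-arm patients = 666/4793 = 0.1390
risk, placebo-arm patients = 935/4707 = 0.1986
RR = 0.1390 / 0.1986 = 0.700

0.700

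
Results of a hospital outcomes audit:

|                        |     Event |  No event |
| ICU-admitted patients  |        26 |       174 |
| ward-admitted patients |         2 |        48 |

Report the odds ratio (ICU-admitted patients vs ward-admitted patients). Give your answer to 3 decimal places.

odds, ICU-admitted patients = 26/174 = 0.14943
odds, ward-admitted patients = 2/48 = 0.04167
OR = 0.14943 / 0.04167 = 3.586

3.586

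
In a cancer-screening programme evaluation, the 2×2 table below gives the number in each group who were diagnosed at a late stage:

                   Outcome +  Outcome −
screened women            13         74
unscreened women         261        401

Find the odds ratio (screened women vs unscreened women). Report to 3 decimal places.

odds, screened women = 13/74 = 0.1757
odds, unscreened women = 261/401 = 0.6509
OR = 0.1757 / 0.6509 = 0.270

0.270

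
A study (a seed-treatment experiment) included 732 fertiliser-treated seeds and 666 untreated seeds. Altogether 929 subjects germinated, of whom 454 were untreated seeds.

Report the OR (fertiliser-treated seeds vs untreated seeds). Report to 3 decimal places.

0.863

fertiliser-treated seeds with the outcome: 929 − 454 = 475
fertiliser-treated seeds without the outcome: 732 − 475 = 257
untreated seeds without the outcome: 666 − 454 = 212
OR = (475 × 212) / (257 × 454) = 100700/116678 ≈ 0.863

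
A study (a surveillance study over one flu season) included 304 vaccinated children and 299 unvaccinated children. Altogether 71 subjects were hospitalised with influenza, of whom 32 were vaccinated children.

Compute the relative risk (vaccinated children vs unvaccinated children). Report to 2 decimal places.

RR: 0.81

vaccinated children without the outcome: 304 − 32 = 272
unvaccinated children with the outcome: 71 − 32 = 39
unvaccinated children without the outcome: 299 − 39 = 260
risk, vaccinated children = 32/304 = 0.1053
risk, unvaccinated children = 39/299 = 0.1304
RR = 0.1053 / 0.1304 = 0.81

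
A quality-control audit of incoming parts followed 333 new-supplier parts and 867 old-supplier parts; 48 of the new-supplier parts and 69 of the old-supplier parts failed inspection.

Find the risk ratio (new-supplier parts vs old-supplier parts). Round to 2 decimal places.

risk, new-supplier parts = 48/333 = 0.1441
risk, old-supplier parts = 69/867 = 0.0796
RR = 0.1441 / 0.0796 = 1.81

1.81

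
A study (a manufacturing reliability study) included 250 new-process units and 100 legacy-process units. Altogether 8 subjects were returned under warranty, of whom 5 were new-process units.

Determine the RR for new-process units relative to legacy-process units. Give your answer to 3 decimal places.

new-process units without the outcome: 250 − 5 = 245
legacy-process units with the outcome: 8 − 5 = 3
legacy-process units without the outcome: 100 − 3 = 97
risk, new-process units = 5/250 = 0.02000
risk, legacy-process units = 3/100 = 0.03000
RR = 0.02000 / 0.03000 = 0.667

RR ≈ 0.667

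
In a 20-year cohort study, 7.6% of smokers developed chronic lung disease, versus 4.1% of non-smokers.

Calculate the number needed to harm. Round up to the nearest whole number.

absolute risk difference = 0.035000
1 / 0.035000 = 28.571 → round up → 29

29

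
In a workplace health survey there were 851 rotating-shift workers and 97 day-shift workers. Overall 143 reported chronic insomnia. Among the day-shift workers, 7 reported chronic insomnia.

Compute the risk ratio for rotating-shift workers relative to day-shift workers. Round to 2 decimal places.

RR ≈ 2.21

rotating-shift workers with the outcome: 143 − 7 = 136
rotating-shift workers without the outcome: 851 − 136 = 715
day-shift workers without the outcome: 97 − 7 = 90
risk, rotating-shift workers = 136/851 = 0.1598
risk, day-shift workers = 7/97 = 0.0722
RR = 0.1598 / 0.0722 = 2.21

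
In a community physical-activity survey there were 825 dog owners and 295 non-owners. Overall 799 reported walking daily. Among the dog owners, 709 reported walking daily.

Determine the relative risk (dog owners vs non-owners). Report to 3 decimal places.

dog owners without the outcome: 825 − 709 = 116
non-owners with the outcome: 799 − 709 = 90
non-owners without the outcome: 295 − 90 = 205
risk, dog owners = 709/825 = 0.8594
risk, non-owners = 90/295 = 0.3051
RR = 0.8594 / 0.3051 = 2.817

RR ≈ 2.817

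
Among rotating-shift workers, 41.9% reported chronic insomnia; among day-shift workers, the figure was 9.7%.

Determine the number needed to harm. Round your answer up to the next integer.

4

absolute risk difference = 0.322000
1 / 0.322000 = 3.106 → round up → 4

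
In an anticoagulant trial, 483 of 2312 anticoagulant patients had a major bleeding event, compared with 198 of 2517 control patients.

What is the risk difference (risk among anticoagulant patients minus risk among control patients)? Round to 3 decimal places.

risk, anticoagulant patients = 483/2312 = 0.2089
risk, control patients = 198/2517 = 0.0787
risk difference = 0.2089 − 0.0787 = 0.130

RD: 0.130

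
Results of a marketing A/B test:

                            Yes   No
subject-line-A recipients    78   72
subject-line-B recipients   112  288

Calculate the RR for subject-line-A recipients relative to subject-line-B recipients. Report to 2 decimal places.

1.86

risk, subject-line-A recipients = 78/150 = 0.5200
risk, subject-line-B recipients = 112/400 = 0.2800
RR = 0.5200 / 0.2800 = 1.86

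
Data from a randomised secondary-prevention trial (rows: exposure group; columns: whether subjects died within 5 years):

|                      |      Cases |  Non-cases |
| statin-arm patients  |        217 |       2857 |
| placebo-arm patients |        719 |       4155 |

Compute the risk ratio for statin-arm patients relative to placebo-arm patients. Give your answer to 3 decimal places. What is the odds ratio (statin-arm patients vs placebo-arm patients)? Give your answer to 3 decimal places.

RR = 0.479; OR = 0.439

risk, statin-arm patients = 217/3074 = 0.0706
risk, placebo-arm patients = 719/4874 = 0.1475
RR = 0.0706 / 0.1475 = 0.479
odds, statin-arm patients = 217/2857 = 0.0760
odds, placebo-arm patients = 719/4155 = 0.1730
OR = 0.0760 / 0.1730 = 0.439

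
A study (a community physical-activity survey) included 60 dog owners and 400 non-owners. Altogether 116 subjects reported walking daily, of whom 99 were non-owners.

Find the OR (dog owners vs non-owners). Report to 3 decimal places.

OR ≈ 1.202

dog owners with the outcome: 116 − 99 = 17
dog owners without the outcome: 60 − 17 = 43
non-owners without the outcome: 400 − 99 = 301
OR = (17 × 301) / (43 × 99) = 5117/4257 ≈ 1.202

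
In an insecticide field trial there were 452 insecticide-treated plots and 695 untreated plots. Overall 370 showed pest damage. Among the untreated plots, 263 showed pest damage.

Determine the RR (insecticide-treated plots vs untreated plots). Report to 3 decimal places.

RR: 0.626

insecticide-treated plots with the outcome: 370 − 263 = 107
insecticide-treated plots without the outcome: 452 − 107 = 345
untreated plots without the outcome: 695 − 263 = 432
risk, insecticide-treated plots = 107/452 = 0.2367
risk, untreated plots = 263/695 = 0.3784
RR = 0.2367 / 0.3784 = 0.626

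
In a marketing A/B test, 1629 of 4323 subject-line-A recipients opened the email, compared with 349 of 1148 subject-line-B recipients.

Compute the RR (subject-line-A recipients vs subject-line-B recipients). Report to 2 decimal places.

RR: 1.24

risk, subject-line-A recipients = 1629/4323 = 0.3768
risk, subject-line-B recipients = 349/1148 = 0.3040
RR = 0.3768 / 0.3040 = 1.24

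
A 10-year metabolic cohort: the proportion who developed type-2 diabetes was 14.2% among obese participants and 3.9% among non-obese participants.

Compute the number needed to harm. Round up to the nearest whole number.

NNH = 10

absolute risk difference = 0.103000
1 / 0.103000 = 9.709 → round up → 10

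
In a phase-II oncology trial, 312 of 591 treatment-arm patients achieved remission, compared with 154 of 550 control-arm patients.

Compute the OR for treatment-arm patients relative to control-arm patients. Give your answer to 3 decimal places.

OR = (312 × 396) / (279 × 154) = 123552/42966 ≈ 2.876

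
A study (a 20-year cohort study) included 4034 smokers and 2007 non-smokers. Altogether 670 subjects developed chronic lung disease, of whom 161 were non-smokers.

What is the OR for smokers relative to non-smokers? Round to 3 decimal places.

1.656

smokers with the outcome: 670 − 161 = 509
smokers without the outcome: 4034 − 509 = 3525
non-smokers without the outcome: 2007 − 161 = 1846
odds, smokers = 509/3525 = 0.1444
odds, non-smokers = 161/1846 = 0.0872
OR = 0.1444 / 0.0872 = 1.656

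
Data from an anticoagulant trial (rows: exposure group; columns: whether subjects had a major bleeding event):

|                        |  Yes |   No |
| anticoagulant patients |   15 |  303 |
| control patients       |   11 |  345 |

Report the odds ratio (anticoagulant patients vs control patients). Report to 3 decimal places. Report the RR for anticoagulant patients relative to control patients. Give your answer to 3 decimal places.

OR = 1.553; RR = 1.527

OR = (15 × 345) / (303 × 11) = 5175/3333 ≈ 1.553
risk, anticoagulant patients = 15/318 = 0.04717
risk, control patients = 11/356 = 0.03090
RR = 0.04717 / 0.03090 = 1.527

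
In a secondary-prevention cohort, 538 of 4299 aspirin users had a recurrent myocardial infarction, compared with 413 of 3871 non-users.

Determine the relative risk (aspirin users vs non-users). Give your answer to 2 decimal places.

risk, aspirin users = 538/4299 = 0.1251
risk, non-users = 413/3871 = 0.1067
RR = 0.1251 / 0.1067 = 1.17

1.17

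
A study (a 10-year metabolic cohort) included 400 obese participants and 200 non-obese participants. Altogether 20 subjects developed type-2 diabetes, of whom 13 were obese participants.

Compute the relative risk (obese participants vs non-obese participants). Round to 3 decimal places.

0.929

obese participants without the outcome: 400 − 13 = 387
non-obese participants with the outcome: 20 − 13 = 7
non-obese participants without the outcome: 200 − 7 = 193
risk, obese participants = 13/400 = 0.03250
risk, non-obese participants = 7/200 = 0.03500
RR = 0.03250 / 0.03500 = 0.929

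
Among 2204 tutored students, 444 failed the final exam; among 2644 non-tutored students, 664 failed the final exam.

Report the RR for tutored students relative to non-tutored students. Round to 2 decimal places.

0.80

risk, tutored students = 444/2204 = 0.2015
risk, non-tutored students = 664/2644 = 0.2511
RR = 0.2015 / 0.2511 = 0.80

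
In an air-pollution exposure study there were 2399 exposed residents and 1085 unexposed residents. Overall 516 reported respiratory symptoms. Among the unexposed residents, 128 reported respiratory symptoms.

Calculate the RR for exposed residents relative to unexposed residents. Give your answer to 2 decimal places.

exposed residents with the outcome: 516 − 128 = 388
exposed residents without the outcome: 2399 − 388 = 2011
unexposed residents without the outcome: 1085 − 128 = 957
risk, exposed residents = 388/2399 = 0.1617
risk, unexposed residents = 128/1085 = 0.1180
RR = 0.1617 / 0.1180 = 1.37

RR = 1.37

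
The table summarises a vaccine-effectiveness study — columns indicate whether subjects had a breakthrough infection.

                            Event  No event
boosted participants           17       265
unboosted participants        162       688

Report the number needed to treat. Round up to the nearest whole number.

8

risk, boosted participants = 17/282 = 0.060284
risk, unboosted participants = 162/850 = 0.190588
absolute risk difference = 0.130305
1 / 0.130305 = 7.674 → round up → 8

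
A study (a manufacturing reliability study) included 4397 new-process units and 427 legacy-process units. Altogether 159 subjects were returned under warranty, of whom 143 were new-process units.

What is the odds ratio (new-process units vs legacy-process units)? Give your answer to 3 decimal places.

new-process units without the outcome: 4397 − 143 = 4254
legacy-process units with the outcome: 159 − 143 = 16
legacy-process units without the outcome: 427 − 16 = 411
OR = (143 × 411) / (4254 × 16) = 58773/68064 ≈ 0.863

0.863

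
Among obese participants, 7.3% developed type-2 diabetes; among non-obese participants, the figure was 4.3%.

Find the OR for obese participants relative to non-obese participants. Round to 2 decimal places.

OR = 1.75

odds, obese participants = 0.07300/0.92700 = 0.07875
odds, non-obese participants = 0.04300/0.95700 = 0.04493
OR = 0.07875 / 0.04493 = 1.75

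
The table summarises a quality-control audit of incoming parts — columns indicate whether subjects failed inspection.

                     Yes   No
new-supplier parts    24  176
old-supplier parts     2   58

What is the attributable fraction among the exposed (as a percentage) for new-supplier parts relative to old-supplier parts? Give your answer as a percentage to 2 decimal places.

AR% = 72.22%

risk, new-supplier parts = 24/200 = 0.12000
risk, old-supplier parts = 2/60 = 0.03333
AR% = (0.12000 − 0.03333) / 0.12000 = 0.7222 → 72.22%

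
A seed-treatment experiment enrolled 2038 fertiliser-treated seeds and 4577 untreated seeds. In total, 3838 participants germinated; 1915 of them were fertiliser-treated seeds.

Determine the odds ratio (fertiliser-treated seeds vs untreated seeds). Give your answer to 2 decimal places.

OR = 21.49

fertiliser-treated seeds without the outcome: 2038 − 1915 = 123
untreated seeds with the outcome: 3838 − 1915 = 1923
untreated seeds without the outcome: 4577 − 1923 = 2654
OR = (1915 × 2654) / (123 × 1923) = 5082410/236529 ≈ 21.49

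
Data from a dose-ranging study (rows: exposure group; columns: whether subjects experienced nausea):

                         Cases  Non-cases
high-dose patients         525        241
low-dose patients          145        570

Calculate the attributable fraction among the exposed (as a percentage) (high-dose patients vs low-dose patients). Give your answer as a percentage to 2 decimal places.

AR%: 70.41%

risk, high-dose patients = 525/766 = 0.6854
risk, low-dose patients = 145/715 = 0.2028
AR% = (0.6854 − 0.2028) / 0.6854 = 0.7041 → 70.41%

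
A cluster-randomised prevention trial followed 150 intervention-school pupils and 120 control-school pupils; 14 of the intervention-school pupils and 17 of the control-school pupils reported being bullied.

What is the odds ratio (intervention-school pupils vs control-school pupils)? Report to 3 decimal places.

odds, intervention-school pupils = 14/136 = 0.1029
odds, control-school pupils = 17/103 = 0.1650
OR = 0.1029 / 0.1650 = 0.624

OR = 0.624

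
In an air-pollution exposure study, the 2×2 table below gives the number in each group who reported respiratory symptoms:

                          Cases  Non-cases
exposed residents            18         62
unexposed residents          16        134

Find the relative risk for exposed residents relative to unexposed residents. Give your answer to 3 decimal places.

2.109

risk, exposed residents = 18/80 = 0.2250
risk, unexposed residents = 16/150 = 0.1067
RR = 0.2250 / 0.1067 = 2.109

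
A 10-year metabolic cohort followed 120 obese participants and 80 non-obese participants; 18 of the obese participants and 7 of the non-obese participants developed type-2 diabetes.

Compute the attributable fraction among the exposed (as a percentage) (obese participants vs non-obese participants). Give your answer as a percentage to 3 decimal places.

risk, obese participants = 18/120 = 0.1500
risk, non-obese participants = 7/80 = 0.0875
AR% = (0.1500 − 0.0875) / 0.1500 = 0.4167 → 41.667%

41.667%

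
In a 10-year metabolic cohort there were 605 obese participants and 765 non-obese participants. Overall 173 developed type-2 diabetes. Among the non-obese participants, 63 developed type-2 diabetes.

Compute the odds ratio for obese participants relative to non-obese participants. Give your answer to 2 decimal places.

OR ≈ 2.48

obese participants with the outcome: 173 − 63 = 110
obese participants without the outcome: 605 − 110 = 495
non-obese participants without the outcome: 765 − 63 = 702
odds, obese participants = 110/495 = 0.2222
odds, non-obese participants = 63/702 = 0.0897
OR = 0.2222 / 0.0897 = 2.48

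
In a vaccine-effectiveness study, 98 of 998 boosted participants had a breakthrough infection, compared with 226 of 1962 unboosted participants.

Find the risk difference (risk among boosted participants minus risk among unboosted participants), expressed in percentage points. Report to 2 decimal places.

risk, boosted participants = 98/998 = 0.0982
risk, unboosted participants = 226/1962 = 0.1152
risk difference = 0.0982 − 0.1152 = -0.0170 → -1.70 percentage points

RD = -1.70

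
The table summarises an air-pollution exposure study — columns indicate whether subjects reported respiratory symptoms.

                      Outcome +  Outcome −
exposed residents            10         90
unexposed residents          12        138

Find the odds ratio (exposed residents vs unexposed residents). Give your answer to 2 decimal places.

odds, exposed residents = 10/90 = 0.1111
odds, unexposed residents = 12/138 = 0.0870
OR = 0.1111 / 0.0870 = 1.28

1.28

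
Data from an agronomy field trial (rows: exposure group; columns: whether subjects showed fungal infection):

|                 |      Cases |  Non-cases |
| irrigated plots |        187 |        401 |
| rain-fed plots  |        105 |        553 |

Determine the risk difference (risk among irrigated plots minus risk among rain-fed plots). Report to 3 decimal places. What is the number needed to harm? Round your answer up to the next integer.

risk, irrigated plots = 187/588 = 0.3180
risk, rain-fed plots = 105/658 = 0.1596
risk difference = 0.3180 − 0.1596 = 0.158
absolute risk difference = 0.158453
1 / 0.158453 = 6.311 → round up → 7

RD = 0.158; NNH = 7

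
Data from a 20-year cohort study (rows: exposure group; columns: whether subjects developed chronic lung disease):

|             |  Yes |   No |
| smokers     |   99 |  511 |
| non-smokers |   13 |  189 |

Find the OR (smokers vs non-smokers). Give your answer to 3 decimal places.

OR = (99 × 189) / (511 × 13) = 18711/6643 ≈ 2.817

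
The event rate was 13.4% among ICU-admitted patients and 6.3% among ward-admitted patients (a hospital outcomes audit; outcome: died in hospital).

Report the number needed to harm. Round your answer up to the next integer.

absolute risk difference = 0.071000
1 / 0.071000 = 14.085 → round up → 15

15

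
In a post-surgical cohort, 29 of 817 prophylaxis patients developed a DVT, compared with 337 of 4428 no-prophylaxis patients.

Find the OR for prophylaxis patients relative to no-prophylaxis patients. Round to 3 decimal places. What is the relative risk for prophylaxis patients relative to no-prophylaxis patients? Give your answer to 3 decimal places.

OR = (29 × 4091) / (788 × 337) = 118639/265556 ≈ 0.447
risk, prophylaxis patients = 29/817 = 0.03550
risk, no-prophylaxis patients = 337/4428 = 0.07611
RR = 0.03550 / 0.07611 = 0.466

OR = 0.447; RR = 0.466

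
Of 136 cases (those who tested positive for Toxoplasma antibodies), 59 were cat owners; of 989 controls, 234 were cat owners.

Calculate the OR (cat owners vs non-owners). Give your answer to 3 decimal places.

OR = 2.472

odds, cat owners = 59/234 = 0.2521
odds, non-owners = 77/755 = 0.1020
OR = 0.2521 / 0.1020 = 2.472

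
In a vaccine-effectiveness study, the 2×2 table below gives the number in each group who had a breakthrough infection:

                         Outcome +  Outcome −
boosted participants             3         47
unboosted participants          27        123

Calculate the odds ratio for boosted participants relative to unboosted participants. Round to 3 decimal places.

0.291

odds, boosted participants = 3/47 = 0.0638
odds, unboosted participants = 27/123 = 0.2195
OR = 0.0638 / 0.2195 = 0.291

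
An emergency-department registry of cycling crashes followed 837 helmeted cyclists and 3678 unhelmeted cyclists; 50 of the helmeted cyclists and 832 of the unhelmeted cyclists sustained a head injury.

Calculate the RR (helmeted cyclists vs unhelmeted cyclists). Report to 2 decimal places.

risk, helmeted cyclists = 50/837 = 0.0597
risk, unhelmeted cyclists = 832/3678 = 0.2262
RR = 0.0597 / 0.2262 = 0.26

RR: 0.26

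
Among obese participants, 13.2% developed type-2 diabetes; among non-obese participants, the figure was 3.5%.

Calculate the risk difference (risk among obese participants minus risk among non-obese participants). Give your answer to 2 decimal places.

risk difference = 0.13200 − 0.03500 = 0.10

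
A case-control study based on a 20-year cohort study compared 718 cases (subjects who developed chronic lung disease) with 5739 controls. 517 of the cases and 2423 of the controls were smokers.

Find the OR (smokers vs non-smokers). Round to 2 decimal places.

OR = (517 × 3316) / (2423 × 201) = 1714372/487023 ≈ 3.52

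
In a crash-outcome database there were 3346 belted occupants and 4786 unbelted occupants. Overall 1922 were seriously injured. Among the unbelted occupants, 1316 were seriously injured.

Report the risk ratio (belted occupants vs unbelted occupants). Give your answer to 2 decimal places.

belted occupants with the outcome: 1922 − 1316 = 606
belted occupants without the outcome: 3346 − 606 = 2740
unbelted occupants without the outcome: 4786 − 1316 = 3470
risk, belted occupants = 606/3346 = 0.1811
risk, unbelted occupants = 1316/4786 = 0.2750
RR = 0.1811 / 0.2750 = 0.66

RR = 0.66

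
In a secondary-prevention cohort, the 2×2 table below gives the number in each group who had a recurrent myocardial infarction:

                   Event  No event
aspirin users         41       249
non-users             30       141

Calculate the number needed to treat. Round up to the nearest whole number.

risk, aspirin users = 41/290 = 0.141379
risk, non-users = 30/171 = 0.175439
absolute risk difference = 0.034059
1 / 0.034059 = 29.361 → round up → 30

30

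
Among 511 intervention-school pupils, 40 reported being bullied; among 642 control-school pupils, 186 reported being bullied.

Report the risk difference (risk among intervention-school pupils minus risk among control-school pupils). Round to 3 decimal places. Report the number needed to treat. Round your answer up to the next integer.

risk, intervention-school pupils = 40/511 = 0.0783
risk, control-school pupils = 186/642 = 0.2897
risk difference = 0.0783 − 0.2897 = -0.211
absolute risk difference = 0.211442
1 / 0.211442 = 4.729 → round up → 5

RD = -0.211; NNT = 5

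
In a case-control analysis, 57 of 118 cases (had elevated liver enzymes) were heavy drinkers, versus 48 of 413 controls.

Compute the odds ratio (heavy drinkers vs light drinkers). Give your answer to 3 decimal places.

OR = (57 × 365) / (48 × 61) = 20805/2928 ≈ 7.106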